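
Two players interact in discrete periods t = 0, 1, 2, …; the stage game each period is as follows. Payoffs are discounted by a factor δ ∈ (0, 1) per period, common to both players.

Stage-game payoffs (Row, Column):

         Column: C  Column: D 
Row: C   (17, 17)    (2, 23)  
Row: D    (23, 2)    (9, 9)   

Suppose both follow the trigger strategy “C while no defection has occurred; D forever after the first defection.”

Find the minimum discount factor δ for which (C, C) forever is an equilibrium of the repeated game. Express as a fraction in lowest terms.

3/7

Under grim trigger the critical discount factor is (T−C)/(T−P) with T = 23, C = 17, P = 9.
δ* = (23−17)/(23−9) = 6/14 = 3/7.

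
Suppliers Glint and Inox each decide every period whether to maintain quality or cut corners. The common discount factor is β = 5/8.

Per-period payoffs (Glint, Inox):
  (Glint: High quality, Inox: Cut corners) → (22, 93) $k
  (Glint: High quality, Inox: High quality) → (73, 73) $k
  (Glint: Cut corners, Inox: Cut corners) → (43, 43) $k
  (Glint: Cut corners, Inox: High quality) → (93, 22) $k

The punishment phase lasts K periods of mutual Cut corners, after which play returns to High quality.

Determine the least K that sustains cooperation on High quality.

2

IC: β(1−β^K)/(1−β) ≥ (93−73)/(73−43) = 2/3.
With β = 5/8: need 1 − β^K ≥ 2/3·(1−5/8)/(5/8), i.e. β^K ≤ 0.6000.
Since (5/8)^1 = 0.6250 and (5/8)^2 = 0.3906, the smallest such K is 2.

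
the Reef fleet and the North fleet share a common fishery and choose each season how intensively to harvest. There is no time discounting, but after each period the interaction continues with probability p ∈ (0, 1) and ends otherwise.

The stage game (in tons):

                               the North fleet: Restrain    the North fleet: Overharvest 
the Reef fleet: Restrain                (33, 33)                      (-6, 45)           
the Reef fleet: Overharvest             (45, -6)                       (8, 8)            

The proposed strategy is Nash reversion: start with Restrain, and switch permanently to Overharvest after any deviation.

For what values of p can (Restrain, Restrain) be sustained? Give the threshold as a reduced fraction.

Expected cooperation value is 33 + p·33 + p²·33 + … = 33/(1−p); deviation gives 45 + p·8/(1−p).
33 ≥ 45(1−p) + 8p ⇒ 37p ≥ 12 ⇒ p ≥ 12/37.

12/37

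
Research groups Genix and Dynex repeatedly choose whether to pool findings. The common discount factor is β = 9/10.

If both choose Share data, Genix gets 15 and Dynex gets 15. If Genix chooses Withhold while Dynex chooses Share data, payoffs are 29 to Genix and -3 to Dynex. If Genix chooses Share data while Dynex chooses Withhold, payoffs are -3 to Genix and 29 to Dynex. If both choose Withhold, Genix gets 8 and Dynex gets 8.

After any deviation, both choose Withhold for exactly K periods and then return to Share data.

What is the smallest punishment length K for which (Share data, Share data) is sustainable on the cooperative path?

3

Need Σ_{k=1}^{K} β^k ≥ (29−15)/(15−8) = 2.0000 at β = 9/10.
At K = 2 the sum is 1.7100 < 2.0000; at K = 3 it is 2.4390 ≥ 2.0000.
So the minimum punishment length is K = 3.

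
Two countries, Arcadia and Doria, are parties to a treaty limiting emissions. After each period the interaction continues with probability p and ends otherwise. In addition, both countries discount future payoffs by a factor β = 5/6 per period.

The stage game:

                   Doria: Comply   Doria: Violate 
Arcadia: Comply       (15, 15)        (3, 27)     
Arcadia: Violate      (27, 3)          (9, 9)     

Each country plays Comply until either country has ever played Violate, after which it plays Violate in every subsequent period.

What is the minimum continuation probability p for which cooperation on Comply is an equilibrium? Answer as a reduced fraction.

Expected continuation weight on next period's payoff is β·p = 5/6·p, which plays the role of the discount factor.
Cooperation requires 5/6·p ≥ (27−15)/(27−9) = 2/3, hence p ≥ 4/5.

4/5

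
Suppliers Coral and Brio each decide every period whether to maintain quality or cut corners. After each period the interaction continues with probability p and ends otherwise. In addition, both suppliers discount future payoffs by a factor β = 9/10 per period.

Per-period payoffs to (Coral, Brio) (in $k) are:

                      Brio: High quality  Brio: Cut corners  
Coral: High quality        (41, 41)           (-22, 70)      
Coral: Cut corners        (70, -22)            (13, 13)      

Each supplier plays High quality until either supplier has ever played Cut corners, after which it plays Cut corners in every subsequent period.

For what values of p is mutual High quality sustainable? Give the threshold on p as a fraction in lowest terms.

Expected continuation weight on next period's payoff is β·p = 9/10·p, which plays the role of the discount factor.
Cooperation requires 9/10·p ≥ (70−41)/(70−13) = 29/57, hence p ≥ 290/513.

290/513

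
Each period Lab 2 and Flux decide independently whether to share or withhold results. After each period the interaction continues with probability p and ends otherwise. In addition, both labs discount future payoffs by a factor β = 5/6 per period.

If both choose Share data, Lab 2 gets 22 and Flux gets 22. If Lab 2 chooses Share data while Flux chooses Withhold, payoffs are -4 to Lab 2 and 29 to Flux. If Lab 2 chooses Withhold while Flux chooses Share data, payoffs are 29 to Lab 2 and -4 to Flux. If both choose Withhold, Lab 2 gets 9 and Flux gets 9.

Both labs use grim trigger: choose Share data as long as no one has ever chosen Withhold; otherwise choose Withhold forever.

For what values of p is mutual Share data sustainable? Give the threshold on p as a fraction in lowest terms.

Expected continuation weight on next period's payoff is β·p = 5/6·p, which plays the role of the discount factor.
Cooperation requires 5/6·p ≥ (29−22)/(29−9) = 7/20, hence p ≥ 21/50.

21/50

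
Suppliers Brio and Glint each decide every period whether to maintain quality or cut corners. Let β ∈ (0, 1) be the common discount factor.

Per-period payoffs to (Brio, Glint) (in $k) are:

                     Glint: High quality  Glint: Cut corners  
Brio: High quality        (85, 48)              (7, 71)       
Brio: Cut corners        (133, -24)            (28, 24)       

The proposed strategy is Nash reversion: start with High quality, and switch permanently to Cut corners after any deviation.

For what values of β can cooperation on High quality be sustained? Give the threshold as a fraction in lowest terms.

Brio's threshold: (133−85)/(133−28) = 16/35.
Glint's threshold: (71−48)/(71−24) = 23/47.
16/35 < 23/47, so Glint binds and β* = 23/47.

23/47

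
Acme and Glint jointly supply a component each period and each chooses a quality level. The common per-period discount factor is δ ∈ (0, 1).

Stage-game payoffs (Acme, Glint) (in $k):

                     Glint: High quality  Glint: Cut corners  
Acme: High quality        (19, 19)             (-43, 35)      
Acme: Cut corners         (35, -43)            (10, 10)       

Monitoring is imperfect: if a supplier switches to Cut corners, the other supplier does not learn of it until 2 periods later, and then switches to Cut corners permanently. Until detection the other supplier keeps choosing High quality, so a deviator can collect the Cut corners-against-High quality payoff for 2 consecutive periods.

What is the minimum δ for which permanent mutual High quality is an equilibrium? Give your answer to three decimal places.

The best deviation is to choose Cut corners for all 2 undetected periods, earning 35 each, then 10 forever once detected.
Deviation value: 35(1−δ^2)/(1−δ) + 10δ^2/(1−δ); cooperation value: 19/(1−δ).
IC: 19 ≥ 35(1−δ^2) + 10δ^2 = 35 − 25δ^2.
So δ^2 ≥ 16/25, giving δ ≥ (16/25)^(1/2) ≈ 0.800.

0.800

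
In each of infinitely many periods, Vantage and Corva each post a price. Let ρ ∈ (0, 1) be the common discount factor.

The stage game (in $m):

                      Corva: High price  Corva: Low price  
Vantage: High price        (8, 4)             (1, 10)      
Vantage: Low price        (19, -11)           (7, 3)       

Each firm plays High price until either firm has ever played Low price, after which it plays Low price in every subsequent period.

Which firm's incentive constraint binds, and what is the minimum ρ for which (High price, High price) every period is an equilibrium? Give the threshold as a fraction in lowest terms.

Vantage; ρ ≥ 11/12

Vantage's threshold: (19−8)/(19−7) = 11/12.
Corva's threshold: (10−4)/(10−3) = 6/7.
11/12 > 6/7, so Vantage binds and ρ* = 11/12.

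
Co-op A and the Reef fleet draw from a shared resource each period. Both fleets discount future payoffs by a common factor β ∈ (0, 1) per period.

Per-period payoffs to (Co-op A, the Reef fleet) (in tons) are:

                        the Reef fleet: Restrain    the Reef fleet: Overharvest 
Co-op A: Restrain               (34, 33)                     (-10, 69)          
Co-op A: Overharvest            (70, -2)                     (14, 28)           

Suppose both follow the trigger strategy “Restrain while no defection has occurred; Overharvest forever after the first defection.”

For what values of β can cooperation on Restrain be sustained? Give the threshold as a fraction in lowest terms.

36/41

Co-op A: cooperation gives 34 each period; deviation gives 70 once then 14 forever.
  34/(1−β) ≥ 70 + 14β/(1−β) ⇒ β ≥ 36/56 = 9/14.
the Reef fleet: cooperation gives 33 each period; deviation gives 69 once then 28 forever.
  β ≥ 36/41.
Both must hold, so the binding constraint is the Reef fleet's: β ≥ 36/41.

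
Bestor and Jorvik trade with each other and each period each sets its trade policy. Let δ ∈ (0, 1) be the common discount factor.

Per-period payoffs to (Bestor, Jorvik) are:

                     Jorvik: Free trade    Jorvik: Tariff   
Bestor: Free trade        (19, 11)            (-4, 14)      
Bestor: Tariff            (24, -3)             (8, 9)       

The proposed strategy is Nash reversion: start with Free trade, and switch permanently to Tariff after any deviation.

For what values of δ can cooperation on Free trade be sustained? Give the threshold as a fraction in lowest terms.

Bestor's threshold: (24−19)/(24−8) = 5/16.
Jorvik's threshold: (14−11)/(14−9) = 3/5.
5/16 < 3/5, so Jorvik binds and δ* = 3/5.

3/5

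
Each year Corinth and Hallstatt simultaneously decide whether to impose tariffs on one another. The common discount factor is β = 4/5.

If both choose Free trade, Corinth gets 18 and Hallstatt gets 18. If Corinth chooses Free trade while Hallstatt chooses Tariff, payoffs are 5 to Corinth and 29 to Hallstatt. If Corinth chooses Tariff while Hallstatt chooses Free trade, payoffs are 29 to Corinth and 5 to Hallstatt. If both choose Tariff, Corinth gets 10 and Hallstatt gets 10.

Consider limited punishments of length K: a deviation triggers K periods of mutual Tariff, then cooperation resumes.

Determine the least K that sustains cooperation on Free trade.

2

No profitable deviation requires (18−10)(β+…+β^K) ≥ 29−18, i.e. β+…+β^K ≥ 11/8 ≈ 1.3750.
With β = 4/5, the partial sums are K=1: 0.8000, K=2: 1.4400.
K = 2 is the first length at which the sum reaches 1.3750.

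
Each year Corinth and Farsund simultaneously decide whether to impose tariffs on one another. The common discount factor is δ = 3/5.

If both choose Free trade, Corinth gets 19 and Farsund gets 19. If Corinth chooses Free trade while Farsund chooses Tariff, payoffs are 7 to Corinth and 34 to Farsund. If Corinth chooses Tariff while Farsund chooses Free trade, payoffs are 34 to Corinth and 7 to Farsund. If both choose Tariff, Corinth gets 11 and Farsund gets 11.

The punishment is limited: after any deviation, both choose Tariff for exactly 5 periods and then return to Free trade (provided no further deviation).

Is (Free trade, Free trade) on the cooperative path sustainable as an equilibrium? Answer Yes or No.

IC: δ+…+δ^5 ≥ (34−19)/(19−11) = 15/8.
At δ = 3/5: partial sum = 1.3834 < 1.8750. Cooperation not sustainable.

No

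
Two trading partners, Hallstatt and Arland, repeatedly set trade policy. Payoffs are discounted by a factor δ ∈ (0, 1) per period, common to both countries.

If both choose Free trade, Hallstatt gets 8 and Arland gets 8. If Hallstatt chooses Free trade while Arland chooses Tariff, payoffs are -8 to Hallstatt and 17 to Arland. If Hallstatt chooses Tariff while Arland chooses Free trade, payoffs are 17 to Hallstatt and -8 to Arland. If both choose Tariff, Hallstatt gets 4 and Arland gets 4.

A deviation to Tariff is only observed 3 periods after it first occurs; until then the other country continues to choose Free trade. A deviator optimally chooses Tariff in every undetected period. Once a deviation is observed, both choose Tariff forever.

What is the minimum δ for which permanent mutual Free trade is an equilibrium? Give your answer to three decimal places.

The best deviation is to choose Tariff for all 3 undetected periods, earning 17 each, then 4 forever once detected.
Deviation value: 17(1−δ^3)/(1−δ) + 4δ^3/(1−δ); cooperation value: 8/(1−δ).
IC: 8 ≥ 17(1−δ^3) + 4δ^3 = 17 − 13δ^3.
So δ^3 ≥ 9/13, giving δ ≥ (9/13)^(1/3) ≈ 0.885.

0.885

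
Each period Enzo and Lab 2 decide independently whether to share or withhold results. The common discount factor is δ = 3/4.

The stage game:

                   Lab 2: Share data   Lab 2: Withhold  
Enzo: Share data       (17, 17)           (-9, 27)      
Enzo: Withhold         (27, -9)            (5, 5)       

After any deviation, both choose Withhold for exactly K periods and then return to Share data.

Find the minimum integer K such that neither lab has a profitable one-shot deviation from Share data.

Need Σ_{k=1}^{K} δ^k ≥ (27−17)/(17−5) = 0.8333 at δ = 3/4.
At K = 1 the sum is 0.7500 < 0.8333; at K = 2 it is 1.3125 ≥ 0.8333.
So the minimum punishment length is K = 2.

2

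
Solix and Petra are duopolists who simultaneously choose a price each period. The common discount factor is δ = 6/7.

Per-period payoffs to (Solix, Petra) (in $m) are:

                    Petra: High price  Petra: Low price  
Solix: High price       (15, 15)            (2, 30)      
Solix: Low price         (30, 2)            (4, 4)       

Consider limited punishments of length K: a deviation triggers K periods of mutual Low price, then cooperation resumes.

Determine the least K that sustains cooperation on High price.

Need Σ_{k=1}^{K} δ^k ≥ (30−15)/(15−4) = 1.3636 at δ = 6/7.
At K = 1 the sum is 0.8571 < 1.3636; at K = 2 it is 1.5918 ≥ 1.3636.
So the minimum punishment length is K = 2.

2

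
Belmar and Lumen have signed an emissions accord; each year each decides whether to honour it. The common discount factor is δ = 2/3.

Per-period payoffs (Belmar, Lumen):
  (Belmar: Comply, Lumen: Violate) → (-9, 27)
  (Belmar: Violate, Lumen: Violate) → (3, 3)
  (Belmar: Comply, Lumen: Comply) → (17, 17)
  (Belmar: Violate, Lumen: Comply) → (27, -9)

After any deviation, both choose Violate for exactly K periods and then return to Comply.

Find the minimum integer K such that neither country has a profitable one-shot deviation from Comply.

No profitable deviation requires (17−3)(δ+…+δ^K) ≥ 27−17, i.e. δ+…+δ^K ≥ 5/7 ≈ 0.7143.
With δ = 2/3, the partial sums are K=1: 0.6667, K=2: 1.1111.
K = 2 is the first length at which the sum reaches 0.7143.

2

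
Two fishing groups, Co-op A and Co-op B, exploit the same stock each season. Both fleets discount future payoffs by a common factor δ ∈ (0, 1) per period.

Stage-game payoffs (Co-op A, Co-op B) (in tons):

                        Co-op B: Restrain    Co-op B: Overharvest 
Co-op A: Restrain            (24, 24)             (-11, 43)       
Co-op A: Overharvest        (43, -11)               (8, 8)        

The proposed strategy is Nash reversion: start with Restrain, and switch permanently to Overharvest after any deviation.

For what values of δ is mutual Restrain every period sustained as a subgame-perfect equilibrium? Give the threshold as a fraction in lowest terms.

One-period gain from deviating is 43 − 24 = 19. The loss is 24 − 8 = 16 in every subsequent period, with present value 16·δ/(1−δ).
Deviation is unprofitable when 16·δ/(1−δ) ≥ 19, i.e. δ/(1−δ) ≥ 19/16.
Equivalently δ ≥ 19/(19+16) = 19/35.

19/35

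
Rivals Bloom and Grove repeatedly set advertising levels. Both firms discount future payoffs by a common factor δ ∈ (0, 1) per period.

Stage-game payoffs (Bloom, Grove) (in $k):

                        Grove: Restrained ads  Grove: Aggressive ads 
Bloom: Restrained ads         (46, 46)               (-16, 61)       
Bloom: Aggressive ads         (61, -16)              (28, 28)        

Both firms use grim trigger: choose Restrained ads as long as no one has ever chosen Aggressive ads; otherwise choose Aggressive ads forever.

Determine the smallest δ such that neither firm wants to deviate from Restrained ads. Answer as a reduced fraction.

5/11

46/(1−δ) ≥ 61 + 28δ/(1−δ)
46 ≥ 61 − 33δ
δ ≥ 15/33 = 5/11.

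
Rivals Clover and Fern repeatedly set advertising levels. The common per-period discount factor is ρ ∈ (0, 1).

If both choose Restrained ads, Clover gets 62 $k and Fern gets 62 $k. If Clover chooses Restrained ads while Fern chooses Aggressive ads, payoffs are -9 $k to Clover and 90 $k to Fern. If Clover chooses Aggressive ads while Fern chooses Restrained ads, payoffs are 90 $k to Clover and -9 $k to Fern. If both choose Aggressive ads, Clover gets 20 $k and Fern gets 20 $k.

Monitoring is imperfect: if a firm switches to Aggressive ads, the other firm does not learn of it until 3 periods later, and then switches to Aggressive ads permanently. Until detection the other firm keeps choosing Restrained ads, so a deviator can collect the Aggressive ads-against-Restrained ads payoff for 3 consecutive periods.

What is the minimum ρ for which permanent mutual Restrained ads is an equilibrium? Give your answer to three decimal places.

The best deviation is to choose Aggressive ads for all 3 undetected periods, earning 90 each, then 20 forever once detected.
Deviation value: 90(1−ρ^3)/(1−ρ) + 20ρ^3/(1−ρ); cooperation value: 62/(1−ρ).
IC: 62 ≥ 90(1−ρ^3) + 20ρ^3 = 90 − 70ρ^3.
So ρ^3 ≥ 28/70 = 2/5, giving ρ ≥ (2/5)^(1/3) ≈ 0.737.

0.737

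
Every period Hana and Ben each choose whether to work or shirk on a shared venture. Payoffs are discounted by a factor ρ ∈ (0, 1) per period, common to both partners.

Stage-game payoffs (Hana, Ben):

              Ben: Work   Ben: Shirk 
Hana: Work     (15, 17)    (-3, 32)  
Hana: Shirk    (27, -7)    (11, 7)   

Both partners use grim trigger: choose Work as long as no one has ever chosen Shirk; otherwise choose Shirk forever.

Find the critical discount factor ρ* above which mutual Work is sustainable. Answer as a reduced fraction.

3/4

For Hana: deviation gain 27−15 = 12, per-period punishment loss 15−11 = 4. IC gives ρ ≥ 12/16 = 3/4.
For Ben: gain 15, loss 10 per period, so ρ ≥ 15/25 = 3/5.
The tighter constraint is Hana's, so cooperation needs ρ ≥ 3/4.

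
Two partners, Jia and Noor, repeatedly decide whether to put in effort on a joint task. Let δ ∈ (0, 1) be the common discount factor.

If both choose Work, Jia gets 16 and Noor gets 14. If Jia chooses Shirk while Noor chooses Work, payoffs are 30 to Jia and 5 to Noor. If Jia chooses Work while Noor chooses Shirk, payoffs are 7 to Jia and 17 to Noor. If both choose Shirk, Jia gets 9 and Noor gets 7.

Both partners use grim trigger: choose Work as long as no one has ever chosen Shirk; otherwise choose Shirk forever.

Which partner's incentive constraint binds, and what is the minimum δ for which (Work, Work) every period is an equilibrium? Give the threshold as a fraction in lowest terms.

Jia; δ ≥ 2/3

Jia's threshold: (30−16)/(30−9) = 2/3.
Noor's threshold: (17−14)/(17−7) = 3/10.
2/3 > 3/10, so Jia binds and δ* = 2/3.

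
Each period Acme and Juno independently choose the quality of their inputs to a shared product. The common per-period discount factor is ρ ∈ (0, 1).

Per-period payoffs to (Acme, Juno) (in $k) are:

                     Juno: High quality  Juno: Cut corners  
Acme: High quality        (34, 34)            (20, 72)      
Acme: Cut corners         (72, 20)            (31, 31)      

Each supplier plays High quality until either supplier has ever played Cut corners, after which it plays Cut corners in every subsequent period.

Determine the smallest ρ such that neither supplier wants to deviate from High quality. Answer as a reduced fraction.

38/41

One-period gain from deviating is 72 − 34 = 38. The loss is 34 − 31 = 3 in every subsequent period, with present value 3·ρ/(1−ρ).
Deviation is unprofitable when 3·ρ/(1−ρ) ≥ 38, i.e. ρ/(1−ρ) ≥ 38/3.
Equivalently ρ ≥ 38/(38+3) = 38/41.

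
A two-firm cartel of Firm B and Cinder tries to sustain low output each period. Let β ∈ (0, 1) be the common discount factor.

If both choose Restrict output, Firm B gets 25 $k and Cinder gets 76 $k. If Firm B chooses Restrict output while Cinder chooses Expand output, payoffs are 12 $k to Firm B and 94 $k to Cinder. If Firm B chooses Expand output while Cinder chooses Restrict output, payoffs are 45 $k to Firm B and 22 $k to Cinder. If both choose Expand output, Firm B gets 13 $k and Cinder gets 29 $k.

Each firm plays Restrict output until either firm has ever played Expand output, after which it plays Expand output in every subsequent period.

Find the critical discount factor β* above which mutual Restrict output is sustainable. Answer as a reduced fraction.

5/8

Firm B: cooperation gives 25 each period; deviation gives 45 once then 13 forever.
  25/(1−β) ≥ 45 + 13β/(1−β) ⇒ β ≥ 20/32 = 5/8.
Cinder: cooperation gives 76 each period; deviation gives 94 once then 29 forever.
  β ≥ 18/65.
Both must hold, so the binding constraint is Firm B's: β ≥ 5/8.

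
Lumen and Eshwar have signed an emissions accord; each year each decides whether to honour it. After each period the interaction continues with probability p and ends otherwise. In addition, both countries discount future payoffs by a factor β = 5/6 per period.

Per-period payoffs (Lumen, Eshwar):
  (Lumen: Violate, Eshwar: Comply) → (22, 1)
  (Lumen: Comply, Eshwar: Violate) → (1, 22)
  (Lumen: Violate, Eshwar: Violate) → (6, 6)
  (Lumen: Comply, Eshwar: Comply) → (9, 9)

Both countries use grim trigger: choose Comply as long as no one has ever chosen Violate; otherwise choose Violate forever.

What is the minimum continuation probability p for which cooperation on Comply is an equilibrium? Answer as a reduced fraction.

39/40

Expected continuation weight on next period's payoff is β·p = 5/6·p, which plays the role of the discount factor.
Cooperation requires 5/6·p ≥ (22−9)/(22−6) = 13/16, hence p ≥ 39/40.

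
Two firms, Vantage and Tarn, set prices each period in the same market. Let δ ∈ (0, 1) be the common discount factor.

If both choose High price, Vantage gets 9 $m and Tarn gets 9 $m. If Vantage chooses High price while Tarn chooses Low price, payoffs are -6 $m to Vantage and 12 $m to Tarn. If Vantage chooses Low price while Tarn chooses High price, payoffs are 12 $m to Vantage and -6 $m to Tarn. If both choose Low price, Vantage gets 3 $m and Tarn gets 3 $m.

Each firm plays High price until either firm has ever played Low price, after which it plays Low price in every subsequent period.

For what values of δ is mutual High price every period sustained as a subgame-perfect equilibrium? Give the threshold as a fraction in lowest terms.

1/3

9/(1−δ) ≥ 12 + 3δ/(1−δ)
9 ≥ 12 − 9δ
δ ≥ 3/9 = 1/3.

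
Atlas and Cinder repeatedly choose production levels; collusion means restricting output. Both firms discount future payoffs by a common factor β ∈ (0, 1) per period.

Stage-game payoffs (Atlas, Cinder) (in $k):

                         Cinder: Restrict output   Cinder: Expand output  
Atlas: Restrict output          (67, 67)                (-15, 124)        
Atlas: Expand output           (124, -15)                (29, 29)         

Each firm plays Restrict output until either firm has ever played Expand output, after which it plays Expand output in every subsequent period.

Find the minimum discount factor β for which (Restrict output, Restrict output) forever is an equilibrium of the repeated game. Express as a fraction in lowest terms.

Cooperation forever yields 67 each period: 67/(1−β).
Deviating yields 124 once, then 29 forever: 124 + 29β/(1−β).
No profitable deviation requires 67/(1−β) ≥ 124 + 29β/(1−β).
Multiplying by (1−β): 67 ≥ 124(1−β) + 29β = 124 − 95β.
So 95β ≥ 57, i.e. β ≥ 57/95 = 3/5.

3/5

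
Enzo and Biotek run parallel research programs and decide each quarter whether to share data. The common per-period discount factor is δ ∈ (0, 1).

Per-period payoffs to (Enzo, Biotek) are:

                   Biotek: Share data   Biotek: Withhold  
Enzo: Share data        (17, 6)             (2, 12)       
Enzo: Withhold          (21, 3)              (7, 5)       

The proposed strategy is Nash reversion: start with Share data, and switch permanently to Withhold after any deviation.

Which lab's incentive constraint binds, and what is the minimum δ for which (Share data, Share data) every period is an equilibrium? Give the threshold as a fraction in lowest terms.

Biotek; δ ≥ 6/7

Enzo's threshold: (21−17)/(21−7) = 2/7.
Biotek's threshold: (12−6)/(12−5) = 6/7.
2/7 < 6/7, so Biotek binds and δ* = 6/7.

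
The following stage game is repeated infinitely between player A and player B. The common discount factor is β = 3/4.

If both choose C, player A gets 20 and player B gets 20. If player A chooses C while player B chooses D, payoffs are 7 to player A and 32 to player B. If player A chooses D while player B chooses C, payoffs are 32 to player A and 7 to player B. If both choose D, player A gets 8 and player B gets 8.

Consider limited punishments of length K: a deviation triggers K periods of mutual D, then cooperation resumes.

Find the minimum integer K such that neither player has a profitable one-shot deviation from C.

2

IC: β(1−β^K)/(1−β) ≥ (32−20)/(20−8) = 1.
With β = 3/4: need 1 − β^K ≥ 1·(1−3/4)/(3/4), i.e. β^K ≤ 0.6667.
Since (3/4)^1 = 0.7500 and (3/4)^2 = 0.5625, the smallest such K is 2.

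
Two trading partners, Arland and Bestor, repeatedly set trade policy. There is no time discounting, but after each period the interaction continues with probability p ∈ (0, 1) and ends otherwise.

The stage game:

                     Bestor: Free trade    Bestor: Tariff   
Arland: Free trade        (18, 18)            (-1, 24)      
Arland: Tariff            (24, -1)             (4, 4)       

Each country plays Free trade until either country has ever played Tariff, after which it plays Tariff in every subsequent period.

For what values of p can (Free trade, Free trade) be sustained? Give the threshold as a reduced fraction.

3/10

Expected cooperation value is 18 + p·18 + p²·18 + … = 18/(1−p); deviation gives 24 + p·4/(1−p).
18 ≥ 24(1−p) + 4p ⇒ 20p ≥ 6 ⇒ p ≥ 6/20 = 3/10.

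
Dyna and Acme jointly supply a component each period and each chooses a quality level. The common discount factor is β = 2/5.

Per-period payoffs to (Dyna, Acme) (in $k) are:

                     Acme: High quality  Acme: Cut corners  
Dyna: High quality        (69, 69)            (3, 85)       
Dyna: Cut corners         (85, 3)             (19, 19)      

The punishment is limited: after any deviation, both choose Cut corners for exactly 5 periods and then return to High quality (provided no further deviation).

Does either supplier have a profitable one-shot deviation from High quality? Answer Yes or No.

A one-shot deviation gives 85 now, then 19 for 5 periods, then back to 69.
Gain from deviating: (85−69) today; loss: (69−19) in each of the next 5 periods.
No-deviation condition: (69−19)(β+…+β^5) ≥ 85−69, i.e. β+…+β^5 ≥ 8/25.
At β = 2/5: β+…+β^5 = 0.6598 ≥ 0.3200.
So cooperation is sustainable.

No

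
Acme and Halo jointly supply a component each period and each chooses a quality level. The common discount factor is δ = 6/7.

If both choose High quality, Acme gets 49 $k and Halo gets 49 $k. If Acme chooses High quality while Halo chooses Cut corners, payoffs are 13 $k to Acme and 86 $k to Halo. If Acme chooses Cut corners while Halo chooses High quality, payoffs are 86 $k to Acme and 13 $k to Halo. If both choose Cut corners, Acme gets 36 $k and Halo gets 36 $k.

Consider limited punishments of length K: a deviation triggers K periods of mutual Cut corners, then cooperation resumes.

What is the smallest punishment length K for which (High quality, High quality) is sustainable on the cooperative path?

5

No profitable deviation requires (49−36)(δ+…+δ^K) ≥ 86−49, i.e. δ+…+δ^K ≥ 37/13 ≈ 2.8462.
With δ = 6/7, the partial sums are K=1: 0.8571, K=2: 1.5918, K=3: 2.2216, K=4: 2.7613, K=5: 3.2240.
K = 5 is the first length at which the sum reaches 2.8462.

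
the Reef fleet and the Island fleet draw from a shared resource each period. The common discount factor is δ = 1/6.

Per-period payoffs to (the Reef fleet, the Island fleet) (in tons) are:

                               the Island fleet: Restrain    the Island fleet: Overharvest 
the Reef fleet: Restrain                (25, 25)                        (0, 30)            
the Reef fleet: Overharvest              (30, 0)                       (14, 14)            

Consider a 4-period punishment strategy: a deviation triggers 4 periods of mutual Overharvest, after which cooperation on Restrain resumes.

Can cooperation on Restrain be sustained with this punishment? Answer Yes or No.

Comparing payoff streams over the 5 periods until play realigns: cooperate → 25(1+δ+…+δ^4); deviate → 30 + 14(δ+…+δ^4).
Cooperation is sustained iff (25−14)(δ+…+δ^4) ≥ 30−25.
δ+…+δ^4 = 1/6·(1−(1/6)^4)/(1−1/6) = 0.1998, and (30−25)/(25−14) = 0.4545.
0.1998 < 0.4545, so cooperation is not sustainable.

No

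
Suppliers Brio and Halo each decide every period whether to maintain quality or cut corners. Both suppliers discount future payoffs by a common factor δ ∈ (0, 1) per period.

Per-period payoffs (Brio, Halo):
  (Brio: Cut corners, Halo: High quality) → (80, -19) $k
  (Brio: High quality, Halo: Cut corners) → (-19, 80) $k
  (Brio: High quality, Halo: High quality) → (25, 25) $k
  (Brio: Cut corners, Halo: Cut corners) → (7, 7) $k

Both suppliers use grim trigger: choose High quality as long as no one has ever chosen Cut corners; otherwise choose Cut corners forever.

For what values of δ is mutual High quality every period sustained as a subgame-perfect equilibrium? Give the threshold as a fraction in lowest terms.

55/73

One-period gain from deviating is 80 − 25 = 55. The loss is 25 − 7 = 18 in every subsequent period, with present value 18·δ/(1−δ).
Deviation is unprofitable when 18·δ/(1−δ) ≥ 55, i.e. δ/(1−δ) ≥ 55/18.
Equivalently δ ≥ 55/(55+18) = 55/73.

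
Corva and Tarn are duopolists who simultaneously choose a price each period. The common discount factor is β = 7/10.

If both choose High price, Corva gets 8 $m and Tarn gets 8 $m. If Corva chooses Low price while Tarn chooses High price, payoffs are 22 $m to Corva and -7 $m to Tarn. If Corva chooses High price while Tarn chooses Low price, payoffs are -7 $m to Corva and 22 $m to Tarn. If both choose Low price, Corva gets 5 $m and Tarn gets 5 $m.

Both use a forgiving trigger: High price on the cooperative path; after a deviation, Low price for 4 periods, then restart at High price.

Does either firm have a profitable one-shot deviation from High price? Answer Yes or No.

Yes

A one-shot deviation gives 22 now, then 5 for 4 periods, then back to 8.
Gain from deviating: (22−8) today; loss: (8−5) in each of the next 4 periods.
No-deviation condition: (8−5)(β+…+β^4) ≥ 22−8, i.e. β+…+β^4 ≥ 14/3.
At β = 7/10: β+…+β^4 = 1.7731 < 4.6667.
So cooperation is not sustainable.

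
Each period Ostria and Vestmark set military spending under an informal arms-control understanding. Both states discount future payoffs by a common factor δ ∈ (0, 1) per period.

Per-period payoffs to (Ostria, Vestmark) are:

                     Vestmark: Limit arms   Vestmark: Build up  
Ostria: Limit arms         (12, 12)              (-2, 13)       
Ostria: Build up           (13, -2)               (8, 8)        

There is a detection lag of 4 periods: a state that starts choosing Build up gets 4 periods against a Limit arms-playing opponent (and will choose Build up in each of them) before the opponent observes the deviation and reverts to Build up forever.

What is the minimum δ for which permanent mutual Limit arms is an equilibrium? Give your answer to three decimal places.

0.669

Deviating for the 4 undetected periods gains 13−12 = 1 per period over cooperation, then loses 12−8 = 4 per period forever once punishment starts.
Gain: 1(1 + δ + … + δ^3); loss: 4·δ^4/(1−δ).
No profitable deviation ⇔ 1(1−δ^4) ≤ 4·δ^4, i.e. δ^4 ≥ 1/(1+4) = 1/5.
Hence δ ≥ (1/5)^(1/4) ≈ 0.669.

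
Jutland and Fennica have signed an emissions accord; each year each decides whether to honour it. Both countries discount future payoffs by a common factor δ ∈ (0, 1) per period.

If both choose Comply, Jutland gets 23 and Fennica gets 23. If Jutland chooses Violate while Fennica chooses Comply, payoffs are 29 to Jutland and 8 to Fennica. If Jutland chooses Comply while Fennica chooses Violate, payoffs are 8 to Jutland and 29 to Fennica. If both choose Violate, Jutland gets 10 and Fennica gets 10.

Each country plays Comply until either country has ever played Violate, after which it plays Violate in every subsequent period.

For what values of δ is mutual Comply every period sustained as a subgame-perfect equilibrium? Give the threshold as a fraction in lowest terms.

Under grim trigger the critical discount factor is (T−C)/(T−P) with T = 29, C = 23, P = 10.
δ* = (29−23)/(29−10) = 6/19.

6/19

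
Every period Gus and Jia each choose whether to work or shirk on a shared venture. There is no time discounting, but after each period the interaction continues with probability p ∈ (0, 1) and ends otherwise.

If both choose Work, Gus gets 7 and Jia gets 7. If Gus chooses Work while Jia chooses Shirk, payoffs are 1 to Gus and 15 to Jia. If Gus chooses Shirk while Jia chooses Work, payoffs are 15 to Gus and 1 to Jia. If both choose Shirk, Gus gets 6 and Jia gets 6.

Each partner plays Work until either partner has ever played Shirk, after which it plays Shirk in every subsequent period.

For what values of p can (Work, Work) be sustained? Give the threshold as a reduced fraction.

With no time discounting, the continuation probability p plays the role of the discount factor.
Grim-trigger IC: 7/(1−p) ≥ 15 + 6p/(1−p) ⇒ p ≥ (15−7)/(15−6) = 8/9.

8/9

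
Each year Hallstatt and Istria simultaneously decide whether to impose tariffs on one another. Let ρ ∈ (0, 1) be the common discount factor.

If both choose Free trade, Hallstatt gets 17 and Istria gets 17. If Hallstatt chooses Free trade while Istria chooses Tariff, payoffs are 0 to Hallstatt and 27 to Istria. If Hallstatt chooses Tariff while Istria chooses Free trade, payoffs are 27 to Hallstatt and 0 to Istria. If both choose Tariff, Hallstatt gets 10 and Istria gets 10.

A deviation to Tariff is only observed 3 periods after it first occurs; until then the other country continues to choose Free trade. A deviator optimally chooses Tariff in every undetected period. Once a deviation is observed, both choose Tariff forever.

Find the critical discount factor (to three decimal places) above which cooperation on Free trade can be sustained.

The best deviation is to choose Tariff for all 3 undetected periods, earning 27 each, then 10 forever once detected.
Deviation value: 27(1−ρ^3)/(1−ρ) + 10ρ^3/(1−ρ); cooperation value: 17/(1−ρ).
IC: 17 ≥ 27(1−ρ^3) + 10ρ^3 = 27 − 17ρ^3.
So ρ^3 ≥ 10/17, giving ρ ≥ (10/17)^(1/3) ≈ 0.838.

0.838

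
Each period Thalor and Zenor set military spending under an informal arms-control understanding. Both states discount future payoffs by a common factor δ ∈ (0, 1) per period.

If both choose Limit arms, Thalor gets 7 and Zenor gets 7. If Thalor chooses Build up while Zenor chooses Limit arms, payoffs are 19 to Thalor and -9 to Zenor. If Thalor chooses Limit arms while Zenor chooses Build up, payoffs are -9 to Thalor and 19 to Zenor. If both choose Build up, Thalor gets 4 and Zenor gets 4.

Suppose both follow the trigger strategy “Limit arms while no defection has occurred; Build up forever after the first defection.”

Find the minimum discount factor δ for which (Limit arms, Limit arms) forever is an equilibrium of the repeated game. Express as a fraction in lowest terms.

Under grim trigger the critical discount factor is (T−C)/(T−P) with T = 19, C = 7, P = 4.
δ* = (19−7)/(19−4) = 12/15 = 4/5.

4/5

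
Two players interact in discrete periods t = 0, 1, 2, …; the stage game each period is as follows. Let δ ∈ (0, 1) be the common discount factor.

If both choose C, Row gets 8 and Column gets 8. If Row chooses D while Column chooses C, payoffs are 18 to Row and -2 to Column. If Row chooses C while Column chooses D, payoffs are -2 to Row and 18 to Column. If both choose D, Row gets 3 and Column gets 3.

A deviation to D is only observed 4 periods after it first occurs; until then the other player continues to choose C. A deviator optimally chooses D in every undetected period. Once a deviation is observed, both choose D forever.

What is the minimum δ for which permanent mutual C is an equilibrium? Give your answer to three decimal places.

Deviating for the 4 undetected periods gains 18−8 = 10 per period over cooperation, then loses 8−3 = 5 per period forever once punishment starts.
Gain: 10(1 + δ + … + δ^3); loss: 5·δ^4/(1−δ).
No profitable deviation ⇔ 10(1−δ^4) ≤ 5·δ^4, i.e. δ^4 ≥ 10/(10+5) = 2/3.
Hence δ ≥ (2/3)^(1/4) ≈ 0.904.

0.904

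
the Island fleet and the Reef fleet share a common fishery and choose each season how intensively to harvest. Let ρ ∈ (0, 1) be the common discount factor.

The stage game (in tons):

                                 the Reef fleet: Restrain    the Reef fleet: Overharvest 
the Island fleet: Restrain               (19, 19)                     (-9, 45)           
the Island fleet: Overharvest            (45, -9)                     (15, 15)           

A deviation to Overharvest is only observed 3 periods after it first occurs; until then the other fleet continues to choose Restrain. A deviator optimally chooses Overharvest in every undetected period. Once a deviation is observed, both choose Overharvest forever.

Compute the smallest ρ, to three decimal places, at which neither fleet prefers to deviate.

Deviating for the 3 undetected periods gains 45−19 = 26 per period over cooperation, then loses 19−15 = 4 per period forever once punishment starts.
Gain: 26(1 + ρ + … + ρ^2); loss: 4·ρ^3/(1−ρ).
No profitable deviation ⇔ 26(1−ρ^3) ≤ 4·ρ^3, i.e. ρ^3 ≥ 26/(26+4) = 13/15.
Hence ρ ≥ (13/15)^(1/3) ≈ 0.953.

0.953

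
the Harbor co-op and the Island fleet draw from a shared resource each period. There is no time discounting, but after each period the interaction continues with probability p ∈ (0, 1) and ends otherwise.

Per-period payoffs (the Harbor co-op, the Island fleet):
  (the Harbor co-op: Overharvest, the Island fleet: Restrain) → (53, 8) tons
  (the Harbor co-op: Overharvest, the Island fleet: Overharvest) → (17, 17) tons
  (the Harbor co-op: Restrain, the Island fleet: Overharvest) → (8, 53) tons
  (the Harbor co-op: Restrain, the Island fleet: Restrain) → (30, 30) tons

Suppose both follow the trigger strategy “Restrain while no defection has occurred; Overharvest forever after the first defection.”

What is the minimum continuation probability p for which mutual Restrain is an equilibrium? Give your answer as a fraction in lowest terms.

Expected cooperation value is 30 + p·30 + p²·30 + … = 30/(1−p); deviation gives 53 + p·17/(1−p).
30 ≥ 53(1−p) + 17p ⇒ 36p ≥ 23 ⇒ p ≥ 23/36.

23/36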